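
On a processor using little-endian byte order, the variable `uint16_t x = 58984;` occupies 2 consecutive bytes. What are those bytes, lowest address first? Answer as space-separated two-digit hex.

58984 in hexadecimal, padded to 16 bits, is 0xE668.
Split into bytes (most-significant first): E6 68.
In little-endian order the low byte comes first in memory.
So at ascending addresses the bytes are 68 E6.

68 E6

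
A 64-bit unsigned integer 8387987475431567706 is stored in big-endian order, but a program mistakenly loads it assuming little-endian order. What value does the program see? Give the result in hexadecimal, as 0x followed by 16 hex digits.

0x5A3186DD2A1E6874

8387987475431567706 in 64-bit hexadecimal is 0x74681E2ADD86315A.
Stored big-endian, the bytes at ascending addresses are 74 68 1E 2A DD 86 31 5A.
Read back as little-endian, the first byte is least significant, giving 0x5A3186DD2A1E6874.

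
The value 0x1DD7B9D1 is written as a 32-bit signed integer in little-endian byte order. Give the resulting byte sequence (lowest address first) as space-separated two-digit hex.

Split into bytes (most-significant first): 1D D7 B9 D1.
Little-endian stores the least-significant byte at the lowest address.
So at ascending addresses the bytes are D1 B9 D7 1D.

D1 B9 D7 1D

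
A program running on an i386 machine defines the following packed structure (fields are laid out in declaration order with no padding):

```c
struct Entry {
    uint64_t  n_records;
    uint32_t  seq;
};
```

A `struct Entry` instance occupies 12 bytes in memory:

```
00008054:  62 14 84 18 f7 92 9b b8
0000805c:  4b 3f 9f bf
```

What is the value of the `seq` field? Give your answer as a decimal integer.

`seq` follows `n_records` (8 bytes), so it starts at byte offset 8 and occupies 4 bytes.
Bytes at offsets 8..11: 4B 3F 9F BF.
In little-endian order the low byte comes first in memory.
Reassemble most-significant byte first: BF 9F 3F 4B → 0xBF9F3F4B.
0xBF9F3F4B = 3214884683.

3214884683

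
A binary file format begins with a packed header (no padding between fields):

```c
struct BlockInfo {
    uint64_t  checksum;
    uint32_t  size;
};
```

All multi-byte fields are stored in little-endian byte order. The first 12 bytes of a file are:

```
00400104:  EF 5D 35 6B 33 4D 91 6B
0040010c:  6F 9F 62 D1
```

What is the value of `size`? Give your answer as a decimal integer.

`size` follows `checksum` (8 bytes), so it starts at byte offset 8 and occupies 4 bytes.
Bytes at offsets 8..11: 6F 9F 62 D1.
In little-endian order the low byte comes first in memory.
Reassemble most-significant byte first: D1 62 9F 6F → 0xD1629F6F.
0xD1629F6F = 3512901487.

3512901487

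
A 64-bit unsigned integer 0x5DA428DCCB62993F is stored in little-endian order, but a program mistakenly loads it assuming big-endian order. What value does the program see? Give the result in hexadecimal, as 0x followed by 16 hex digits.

Stored little-endian, the bytes at ascending addresses are 3F 99 62 CB DC 28 A4 5D.
Read back as big-endian, the last byte is least significant, giving 0x3F9962CBDC28A45D.

0x3F9962CBDC28A45D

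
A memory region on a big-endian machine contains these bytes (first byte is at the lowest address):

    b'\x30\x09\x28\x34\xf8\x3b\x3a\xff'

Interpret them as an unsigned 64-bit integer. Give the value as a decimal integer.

Big-endian: lowest address holds the most-significant byte.
The bytes are already most-significant first: 0x30092834F83B3AFF.
0x30092834F83B3AFF = 3461341996578978559.

3461341996578978559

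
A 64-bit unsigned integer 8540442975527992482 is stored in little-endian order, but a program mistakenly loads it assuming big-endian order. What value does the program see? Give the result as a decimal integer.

11708465216856491382

8540442975527992482 in 64-bit hexadecimal is 0x7685BFA314D37CA2.
Stored little-endian, the bytes at ascending addresses are A2 7C D3 14 A3 BF 85 76.
Read back as big-endian, the last byte is least significant, giving 0xA27CD314A3BF8576.
0xA27CD314A3BF8576 = 11708465216856491382.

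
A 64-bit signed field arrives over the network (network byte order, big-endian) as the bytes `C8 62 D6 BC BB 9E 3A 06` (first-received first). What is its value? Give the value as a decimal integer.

-4007404612316415482

Big-endian: lowest address holds the most-significant byte.
The bytes are already most-significant first: 0xC862D6BCBB9E3A06.
Top bit is set, so as a signed 64-bit value this is 0xC862D6BCBB9E3A06 − 2^64 = -4007404612316415482.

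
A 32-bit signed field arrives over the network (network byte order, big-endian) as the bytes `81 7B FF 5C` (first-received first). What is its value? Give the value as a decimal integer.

Big-endian stores the most-significant byte at the lowest address.
The bytes are already most-significant first: 0x817BFF5C.
Top bit is set, so as a signed 32-bit value this is 0x817BFF5C − 2^32 = -2122580132.

-2122580132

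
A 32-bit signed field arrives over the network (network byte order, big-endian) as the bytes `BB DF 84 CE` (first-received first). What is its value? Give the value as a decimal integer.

-1142979378

Big-endian: lowest address holds the most-significant byte.
The bytes are already most-significant first: 0xBBDF84CE.
Top bit is set, so as a signed 32-bit value this is 0xBBDF84CE − 2^32 = -1142979378.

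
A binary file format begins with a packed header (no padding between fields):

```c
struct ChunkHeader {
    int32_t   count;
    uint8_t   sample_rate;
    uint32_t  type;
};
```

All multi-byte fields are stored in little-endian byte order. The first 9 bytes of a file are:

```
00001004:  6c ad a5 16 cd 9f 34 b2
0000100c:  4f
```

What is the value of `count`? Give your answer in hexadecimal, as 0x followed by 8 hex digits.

`count` is the first field, at byte offset 0, occupying 4 bytes.
Bytes at offsets 0..3: 6C AD A5 16.
In little-endian order the low byte comes first in memory.
Reassemble most-significant byte first: 16 A5 AD 6C → 0x16A5AD6C.

0x16A5AD6C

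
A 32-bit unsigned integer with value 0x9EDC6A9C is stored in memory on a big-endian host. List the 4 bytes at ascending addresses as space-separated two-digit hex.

9E DC 6A 9C

Split into bytes (most-significant first): 9E DC 6A 9C.
Big-endian stores the most-significant byte at the lowest address.
So the memory order matches the most-significant-first order: 9E DC 6A 9C.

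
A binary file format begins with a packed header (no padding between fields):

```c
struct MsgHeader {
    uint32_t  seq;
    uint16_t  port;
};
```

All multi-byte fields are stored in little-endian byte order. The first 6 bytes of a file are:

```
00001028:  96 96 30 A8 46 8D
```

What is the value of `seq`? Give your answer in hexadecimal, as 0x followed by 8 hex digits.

0xA8309696

`seq` is the first field, at byte offset 0, occupying 4 bytes.
Bytes at offsets 0..3: 96 96 30 A8.
Little-endian: lowest address holds the least-significant byte.
Reassemble most-significant byte first: A8 30 96 96 → 0xA8309696.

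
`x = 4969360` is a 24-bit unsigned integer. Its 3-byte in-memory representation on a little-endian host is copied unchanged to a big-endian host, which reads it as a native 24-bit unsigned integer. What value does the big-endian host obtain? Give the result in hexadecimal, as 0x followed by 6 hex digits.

4969360 in 24-bit hexadecimal is 0x4BD390.
Stored little-endian, the bytes at ascending addresses are 90 D3 4B.
Read back as big-endian, the last byte is least significant, giving 0x90D34B.

0x90D34B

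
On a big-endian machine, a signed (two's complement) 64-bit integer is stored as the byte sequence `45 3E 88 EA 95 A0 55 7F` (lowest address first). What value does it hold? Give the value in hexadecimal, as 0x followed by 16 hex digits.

Big-endian: lowest address holds the most-significant byte.
The bytes are already most-significant first: 0x453E88EA95A0557F.

0x453E88EA95A0557F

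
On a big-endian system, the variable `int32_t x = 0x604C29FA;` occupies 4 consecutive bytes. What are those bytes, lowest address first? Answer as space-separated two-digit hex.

Split into bytes (most-significant first): 60 4C 29 FA.
In big-endian order the high byte comes first in memory.
So the memory order matches the most-significant-first order: 60 4C 29 FA.

60 4C 29 FA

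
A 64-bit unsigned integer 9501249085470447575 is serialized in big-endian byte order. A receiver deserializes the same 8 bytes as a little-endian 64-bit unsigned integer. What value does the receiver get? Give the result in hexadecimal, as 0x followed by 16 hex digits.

9501249085470447575 in 64-bit hexadecimal is 0x83DB37B415F897D7.
Stored big-endian, the bytes at ascending addresses are 83 DB 37 B4 15 F8 97 D7.
Read back as little-endian, the first byte is least significant, giving 0xD797F815B437DB83.

0xD797F815B437DB83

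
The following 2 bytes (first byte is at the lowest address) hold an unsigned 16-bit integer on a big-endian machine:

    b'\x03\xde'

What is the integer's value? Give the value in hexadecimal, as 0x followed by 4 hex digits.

In big-endian order the high byte comes first in memory.
The bytes are already most-significant first: 0x03DE.

0x03DE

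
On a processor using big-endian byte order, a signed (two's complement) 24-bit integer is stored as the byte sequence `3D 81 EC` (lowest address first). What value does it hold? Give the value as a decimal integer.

In big-endian order the high byte comes first in memory.
The bytes are already most-significant first: 0x3D81EC.
0x3D81EC = 4030956.

4030956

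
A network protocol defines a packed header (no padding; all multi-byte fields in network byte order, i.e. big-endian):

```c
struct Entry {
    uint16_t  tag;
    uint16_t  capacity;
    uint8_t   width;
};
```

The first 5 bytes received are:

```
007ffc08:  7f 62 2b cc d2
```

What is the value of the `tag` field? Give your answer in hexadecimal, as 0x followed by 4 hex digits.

0x7F62

`tag` is the first field, at byte offset 0, occupying 2 bytes.
Bytes at offsets 0..1: 7F 62.
Big-endian: lowest address holds the most-significant byte.
The bytes are already most-significant first: 0x7F62.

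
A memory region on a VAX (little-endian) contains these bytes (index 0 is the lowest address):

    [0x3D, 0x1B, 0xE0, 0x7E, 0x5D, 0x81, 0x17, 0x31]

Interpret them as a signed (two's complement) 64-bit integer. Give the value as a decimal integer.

3537438270883371837

Little-endian: lowest address holds the least-significant byte.
Reassemble most-significant byte first: 31 17 81 5D 7E E0 1B 3D → 0x3117815D7EE01B3D.
0x3117815D7EE01B3D = 3537438270883371837.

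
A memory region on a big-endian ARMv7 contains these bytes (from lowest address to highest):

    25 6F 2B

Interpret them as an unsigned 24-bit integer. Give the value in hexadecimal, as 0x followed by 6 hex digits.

0x256F2B

In big-endian order the high byte comes first in memory.
The bytes are already most-significant first: 0x256F2B.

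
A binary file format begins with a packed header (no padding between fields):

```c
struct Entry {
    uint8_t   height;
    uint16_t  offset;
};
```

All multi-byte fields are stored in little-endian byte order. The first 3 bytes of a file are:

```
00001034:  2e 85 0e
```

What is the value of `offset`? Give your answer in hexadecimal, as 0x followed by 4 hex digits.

`offset` follows `height` (1 byte), so it starts at byte offset 1 and occupies 2 bytes.
Bytes at offsets 1..2: 85 0E.
In little-endian order the low byte comes first in memory.
Reassemble most-significant byte first: 0E 85 → 0x0E85.

0x0E85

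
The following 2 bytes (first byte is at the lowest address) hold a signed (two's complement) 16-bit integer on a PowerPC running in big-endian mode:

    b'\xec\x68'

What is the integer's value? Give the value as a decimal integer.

Big-endian: lowest address holds the most-significant byte.
The bytes are already most-significant first: 0xEC68.
Top bit is set, so as a signed 16-bit value this is 0xEC68 − 2^16 = -5016.

-5016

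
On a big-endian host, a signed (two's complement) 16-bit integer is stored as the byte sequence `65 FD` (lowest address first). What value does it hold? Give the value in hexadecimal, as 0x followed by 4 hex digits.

In big-endian order the high byte comes first in memory.
The bytes are already most-significant first: 0x65FD.

0x65FD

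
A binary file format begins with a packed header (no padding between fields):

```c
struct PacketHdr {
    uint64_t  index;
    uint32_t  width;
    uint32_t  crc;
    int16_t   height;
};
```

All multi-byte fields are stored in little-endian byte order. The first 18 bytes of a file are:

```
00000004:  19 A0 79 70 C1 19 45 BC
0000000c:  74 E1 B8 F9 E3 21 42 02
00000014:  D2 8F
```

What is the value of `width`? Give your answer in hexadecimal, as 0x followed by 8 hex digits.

0xF9B8E174

`width` follows `index` (8 bytes), so it starts at byte offset 8 and occupies 4 bytes.
Bytes at offsets 8..11: 74 E1 B8 F9.
Little-endian stores the least-significant byte at the lowest address.
Reassemble most-significant byte first: F9 B8 E1 74 → 0xF9B8E174.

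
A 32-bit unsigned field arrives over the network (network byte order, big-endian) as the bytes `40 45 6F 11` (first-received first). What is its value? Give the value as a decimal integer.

Big-endian: lowest address holds the most-significant byte.
The bytes are already most-significant first: 0x40456F11.
0x40456F11 = 1078292241.

1078292241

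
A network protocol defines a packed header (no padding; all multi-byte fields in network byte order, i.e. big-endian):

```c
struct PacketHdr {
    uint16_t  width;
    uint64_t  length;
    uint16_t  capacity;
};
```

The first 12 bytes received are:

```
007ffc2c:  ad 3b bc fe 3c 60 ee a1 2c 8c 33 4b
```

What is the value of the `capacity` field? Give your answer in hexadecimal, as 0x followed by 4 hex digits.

0x334B

`capacity` follows `width` (2 B), `length` (8 B), so it starts at offset 2 + 8 = 10 and occupies 2 bytes.
Bytes at offsets 10..11: 33 4B.
In big-endian order the high byte comes first in memory.
The bytes are already most-significant first: 0x334B.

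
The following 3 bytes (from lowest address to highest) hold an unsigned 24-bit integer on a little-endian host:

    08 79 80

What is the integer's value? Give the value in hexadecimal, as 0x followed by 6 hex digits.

Little-endian stores the least-significant byte at the lowest address.
Reassemble most-significant byte first: 80 79 08 → 0x807908.

0x807908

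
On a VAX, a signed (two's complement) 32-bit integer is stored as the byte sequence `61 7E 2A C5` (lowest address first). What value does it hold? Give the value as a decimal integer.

-987070879

Little-endian: lowest address holds the least-significant byte.
Reassemble most-significant byte first: C5 2A 7E 61 → 0xC52A7E61.
Top bit is set, so as a signed 32-bit value this is 0xC52A7E61 − 2^32 = -987070879.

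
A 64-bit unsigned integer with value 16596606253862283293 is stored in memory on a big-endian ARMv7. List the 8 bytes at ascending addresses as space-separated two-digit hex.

E6 52 FD 74 8E 7C E8 1D

16596606253862283293 in hexadecimal, padded to 64 bits, is 0xE652FD748E7CE81D.
Split into bytes (most-significant first): E6 52 FD 74 8E 7C E8 1D.
Big-endian stores the most-significant byte at the lowest address.
So the memory order matches the most-significant-first order: E6 52 FD 74 8E 7C E8 1D.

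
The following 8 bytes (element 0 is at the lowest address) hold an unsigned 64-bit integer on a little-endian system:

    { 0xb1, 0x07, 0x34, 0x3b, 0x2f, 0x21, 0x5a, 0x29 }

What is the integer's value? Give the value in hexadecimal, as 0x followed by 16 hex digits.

0x295A212F3B3407B1

In little-endian order the low byte comes first in memory.
Reassemble most-significant byte first: 29 5A 21 2F 3B 34 07 B1 → 0x295A212F3B3407B1.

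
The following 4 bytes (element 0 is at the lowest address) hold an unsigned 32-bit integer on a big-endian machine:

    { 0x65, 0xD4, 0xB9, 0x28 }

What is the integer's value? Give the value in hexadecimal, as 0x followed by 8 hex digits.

Big-endian: lowest address holds the most-significant byte.
The bytes are already most-significant first: 0x65D4B928.

0x65D4B928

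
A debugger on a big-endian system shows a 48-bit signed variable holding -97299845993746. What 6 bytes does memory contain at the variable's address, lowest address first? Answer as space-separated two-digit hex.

A7 81 9D 3E 2A EE

Two's complement of -97299845993746 in 48 bits: 97299845993746 = 0x587E62C1D512; invert → 0xA7819D3E2AED; add 1 → 0xA7819D3E2AEE.
Split into bytes (most-significant first): A7 81 9D 3E 2A EE.
Big-endian: lowest address holds the most-significant byte.
So the memory order matches the most-significant-first order: A7 81 9D 3E 2A EE.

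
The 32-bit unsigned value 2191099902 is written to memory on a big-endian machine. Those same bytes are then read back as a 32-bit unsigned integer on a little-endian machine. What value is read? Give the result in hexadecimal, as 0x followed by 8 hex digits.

2191099902 in 32-bit hexadecimal is 0x829987FE.
Stored big-endian, the bytes at ascending addresses are 82 99 87 FE.
Read back as little-endian, the first byte is least significant, giving 0xFE879982.

0xFE879982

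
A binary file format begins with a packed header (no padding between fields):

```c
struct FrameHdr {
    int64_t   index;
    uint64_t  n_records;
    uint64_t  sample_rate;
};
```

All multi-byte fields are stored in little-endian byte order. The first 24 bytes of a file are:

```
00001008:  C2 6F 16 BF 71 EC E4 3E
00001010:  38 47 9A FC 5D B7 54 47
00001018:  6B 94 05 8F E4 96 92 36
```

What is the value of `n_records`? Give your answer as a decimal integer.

`n_records` follows `index` (8 bytes), so it starts at byte offset 8 and occupies 8 bytes.
Bytes at offsets 8..15: 38 47 9A FC 5D B7 54 47.
In little-endian order the low byte comes first in memory.
Reassemble most-significant byte first: 47 54 B7 5D FC 9A 47 38 → 0x4754B75DFC9A4738.
0x4754B75DFC9A4738 = 5139934689034389304.

5139934689034389304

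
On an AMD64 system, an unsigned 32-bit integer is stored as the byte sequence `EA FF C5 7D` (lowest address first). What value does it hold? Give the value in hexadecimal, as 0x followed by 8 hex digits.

Little-endian stores the least-significant byte at the lowest address.
Reassemble most-significant byte first: 7D C5 FF EA → 0x7DC5FFEA.

0x7DC5FFEA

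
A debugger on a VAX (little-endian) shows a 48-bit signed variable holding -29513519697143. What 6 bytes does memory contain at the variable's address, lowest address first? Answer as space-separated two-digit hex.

09 73 24 59 28 E5

Two's complement of -29513519697143 in 48 bits: 29513519697143 = 0x1AD7A6DB8CF7; invert → 0xE52859247308; add 1 → 0xE52859247309.
Split into bytes (most-significant first): E5 28 59 24 73 09.
Little-endian stores the least-significant byte at the lowest address.
So at ascending addresses the bytes are 09 73 24 59 28 E5.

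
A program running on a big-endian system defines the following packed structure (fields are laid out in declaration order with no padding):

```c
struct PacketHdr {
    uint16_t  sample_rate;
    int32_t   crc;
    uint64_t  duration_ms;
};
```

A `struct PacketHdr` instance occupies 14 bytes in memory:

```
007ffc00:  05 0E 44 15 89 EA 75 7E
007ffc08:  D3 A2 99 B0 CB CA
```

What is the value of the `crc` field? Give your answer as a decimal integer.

`crc` follows `sample_rate` (2 bytes), so it starts at byte offset 2 and occupies 4 bytes.
Bytes at offsets 2..5: 44 15 89 EA.
Big-endian: lowest address holds the most-significant byte.
The bytes are already most-significant first: 0x441589EA.
0x441589EA = 1142262250.

1142262250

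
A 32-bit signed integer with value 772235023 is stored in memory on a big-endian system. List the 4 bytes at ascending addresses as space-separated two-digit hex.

772235023 in hexadecimal, padded to 32 bits, is 0x2E075F0F.
Split into bytes (most-significant first): 2E 07 5F 0F.
In big-endian order the high byte comes first in memory.
So the memory order matches the most-significant-first order: 2E 07 5F 0F.

2E 07 5F 0F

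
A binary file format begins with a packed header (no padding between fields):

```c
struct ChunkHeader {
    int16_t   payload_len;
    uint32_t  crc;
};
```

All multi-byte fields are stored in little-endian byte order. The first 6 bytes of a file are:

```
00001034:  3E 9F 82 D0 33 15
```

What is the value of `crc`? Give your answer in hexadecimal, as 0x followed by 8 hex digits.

`crc` follows `payload_len` (2 bytes), so it starts at byte offset 2 and occupies 4 bytes.
Bytes at offsets 2..5: 82 D0 33 15.
Little-endian stores the least-significant byte at the lowest address.
Reassemble most-significant byte first: 15 33 D0 82 → 0x1533D082.

0x1533D082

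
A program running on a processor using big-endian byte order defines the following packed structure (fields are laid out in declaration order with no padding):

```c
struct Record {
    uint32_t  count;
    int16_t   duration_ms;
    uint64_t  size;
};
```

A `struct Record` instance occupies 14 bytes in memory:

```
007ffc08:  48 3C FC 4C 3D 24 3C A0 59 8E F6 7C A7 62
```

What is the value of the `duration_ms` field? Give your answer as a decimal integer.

15652

`duration_ms` follows `count` (4 bytes), so it starts at byte offset 4 and occupies 2 bytes.
Bytes at offsets 4..5: 3D 24.
In big-endian order the high byte comes first in memory.
The bytes are already most-significant first: 0x3D24.
0x3D24 = 15652.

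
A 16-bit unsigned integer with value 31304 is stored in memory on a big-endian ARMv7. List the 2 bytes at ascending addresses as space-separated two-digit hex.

7A 48

31304 in hexadecimal, padded to 16 bits, is 0x7A48.
Split into bytes (most-significant first): 7A 48.
Big-endian stores the most-significant byte at the lowest address.
So the memory order matches the most-significant-first order: 7A 48.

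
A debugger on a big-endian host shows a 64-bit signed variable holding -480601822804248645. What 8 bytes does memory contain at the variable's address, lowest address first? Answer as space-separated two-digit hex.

F9 54 8F 30 41 58 F7 BB

Two's complement of -480601822804248645 in 64 bits: 480601822804248645 = 0x06AB70CFBEA70845; invert → 0xF9548F304158F7BA; add 1 → 0xF9548F304158F7BB.
Split into bytes (most-significant first): F9 54 8F 30 41 58 F7 BB.
Big-endian: lowest address holds the most-significant byte.
So the memory order matches the most-significant-first order: F9 54 8F 30 41 58 F7 BB.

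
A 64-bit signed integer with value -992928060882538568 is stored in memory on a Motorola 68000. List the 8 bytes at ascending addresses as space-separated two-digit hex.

Two's complement of -992928060882538568 in 64 bits: 992928060882538568 = 0x0DC796CF846BD048; invert → 0xF23869307B942FB7; add 1 → 0xF23869307B942FB8.
Split into bytes (most-significant first): F2 38 69 30 7B 94 2F B8.
In big-endian order the high byte comes first in memory.
So the memory order matches the most-significant-first order: F2 38 69 30 7B 94 2F B8.

F2 38 69 30 7B 94 2F B8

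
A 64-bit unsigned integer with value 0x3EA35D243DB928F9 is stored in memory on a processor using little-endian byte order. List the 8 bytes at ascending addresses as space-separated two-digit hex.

F9 28 B9 3D 24 5D A3 3E

Split into bytes (most-significant first): 3E A3 5D 24 3D B9 28 F9.
Little-endian stores the least-significant byte at the lowest address.
So at ascending addresses the bytes are F9 28 B9 3D 24 5D A3 3E.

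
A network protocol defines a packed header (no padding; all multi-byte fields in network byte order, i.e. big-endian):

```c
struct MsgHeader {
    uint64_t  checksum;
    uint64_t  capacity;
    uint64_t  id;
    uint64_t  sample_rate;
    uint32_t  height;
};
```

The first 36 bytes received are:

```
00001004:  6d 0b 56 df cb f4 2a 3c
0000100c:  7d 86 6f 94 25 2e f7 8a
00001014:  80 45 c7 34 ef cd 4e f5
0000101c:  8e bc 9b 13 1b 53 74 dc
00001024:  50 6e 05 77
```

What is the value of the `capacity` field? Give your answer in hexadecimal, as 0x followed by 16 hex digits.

0x7D866F94252EF78A

`capacity` follows `checksum` (8 bytes), so it starts at byte offset 8 and occupies 8 bytes.
Bytes at offsets 8..15: 7D 86 6F 94 25 2E F7 8A.
In big-endian order the high byte comes first in memory.
The bytes are already most-significant first: 0x7D866F94252EF78A.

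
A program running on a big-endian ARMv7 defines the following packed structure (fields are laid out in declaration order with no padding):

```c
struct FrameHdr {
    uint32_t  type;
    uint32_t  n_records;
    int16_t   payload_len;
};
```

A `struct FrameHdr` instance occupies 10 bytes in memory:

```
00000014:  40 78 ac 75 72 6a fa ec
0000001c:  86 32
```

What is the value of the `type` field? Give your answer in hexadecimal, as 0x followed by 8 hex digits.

`type` is the first field, at byte offset 0, occupying 4 bytes.
Bytes at offsets 0..3: 40 78 AC 75.
In big-endian order the high byte comes first in memory.
The bytes are already most-significant first: 0x4078AC75.

0x4078AC75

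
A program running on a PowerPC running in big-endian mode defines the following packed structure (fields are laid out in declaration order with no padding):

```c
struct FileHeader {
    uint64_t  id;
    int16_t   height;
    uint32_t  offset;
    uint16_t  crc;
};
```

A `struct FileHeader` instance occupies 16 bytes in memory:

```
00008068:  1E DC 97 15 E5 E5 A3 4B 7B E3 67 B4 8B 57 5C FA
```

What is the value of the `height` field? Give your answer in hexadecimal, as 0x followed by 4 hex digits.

0x7BE3

`height` follows `id` (8 bytes), so it starts at byte offset 8 and occupies 2 bytes.
Bytes at offsets 8..9: 7B E3.
In big-endian order the high byte comes first in memory.
The bytes are already most-significant first: 0x7BE3.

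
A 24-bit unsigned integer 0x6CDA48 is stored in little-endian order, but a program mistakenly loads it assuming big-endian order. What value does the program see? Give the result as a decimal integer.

Stored little-endian, the bytes at ascending addresses are 48 DA 6C.
Read back as big-endian, the last byte is least significant, giving 0x48DA6C.
0x48DA6C = 4774508.

4774508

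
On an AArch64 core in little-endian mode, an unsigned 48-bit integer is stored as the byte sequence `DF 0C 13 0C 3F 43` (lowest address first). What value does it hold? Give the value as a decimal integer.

Little-endian: lowest address holds the least-significant byte.
Reassemble most-significant byte first: 43 3F 0C 13 0C DF → 0x433F0C130CDF.
0x433F0C130CDF = 73938064575711.

73938064575711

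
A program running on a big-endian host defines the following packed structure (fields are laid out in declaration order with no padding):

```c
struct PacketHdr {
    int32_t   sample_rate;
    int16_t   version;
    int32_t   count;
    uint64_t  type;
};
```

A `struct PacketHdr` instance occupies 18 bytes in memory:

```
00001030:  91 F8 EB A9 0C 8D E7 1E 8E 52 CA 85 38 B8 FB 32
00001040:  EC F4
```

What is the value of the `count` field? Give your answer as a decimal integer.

-417427886

`count` follows `sample_rate` (4 B), `version` (2 B), so it starts at offset 4 + 2 = 6 and occupies 4 bytes.
Bytes at offsets 6..9: E7 1E 8E 52.
Big-endian stores the most-significant byte at the lowest address.
The bytes are already most-significant first: 0xE71E8E52.
Top bit is set, so as a signed 32-bit value this is 0xE71E8E52 − 2^32 = -417427886.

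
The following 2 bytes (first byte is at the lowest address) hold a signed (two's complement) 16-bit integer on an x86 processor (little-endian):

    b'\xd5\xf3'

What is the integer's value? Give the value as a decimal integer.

Little-endian stores the least-significant byte at the lowest address.
Reassemble most-significant byte first: F3 D5 → 0xF3D5.
Top bit is set, so as a signed 16-bit value this is 0xF3D5 − 2^16 = -3115.

-3115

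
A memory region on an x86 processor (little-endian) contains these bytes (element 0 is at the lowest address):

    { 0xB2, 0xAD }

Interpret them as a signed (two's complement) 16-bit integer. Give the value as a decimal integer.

In little-endian order the low byte comes first in memory.
Reassemble most-significant byte first: AD B2 → 0xADB2.
Top bit is set, so as a signed 16-bit value this is 0xADB2 − 2^16 = -21070.

-21070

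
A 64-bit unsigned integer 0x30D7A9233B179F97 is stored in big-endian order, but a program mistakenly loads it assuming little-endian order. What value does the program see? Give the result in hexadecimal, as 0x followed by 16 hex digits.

0x979F173B23A9D730

Stored big-endian, the bytes at ascending addresses are 30 D7 A9 23 3B 17 9F 97.
Read back as little-endian, the first byte is least significant, giving 0x979F173B23A9D730.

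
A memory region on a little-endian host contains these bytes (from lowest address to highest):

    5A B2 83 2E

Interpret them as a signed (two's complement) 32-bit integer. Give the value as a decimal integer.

780382810

In little-endian order the low byte comes first in memory.
Reassemble most-significant byte first: 2E 83 B2 5A → 0x2E83B25A.
0x2E83B25A = 780382810.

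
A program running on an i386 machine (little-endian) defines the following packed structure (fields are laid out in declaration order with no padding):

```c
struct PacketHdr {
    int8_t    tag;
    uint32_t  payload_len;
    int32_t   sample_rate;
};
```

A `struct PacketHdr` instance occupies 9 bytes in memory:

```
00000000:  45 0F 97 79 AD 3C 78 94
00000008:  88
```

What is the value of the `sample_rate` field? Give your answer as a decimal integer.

-2003535812

`sample_rate` follows `tag` (1 B), `payload_len` (4 B), so it starts at offset 1 + 4 = 5 and occupies 4 bytes.
Bytes at offsets 5..8: 3C 78 94 88.
Little-endian stores the least-significant byte at the lowest address.
Reassemble most-significant byte first: 88 94 78 3C → 0x8894783C.
Top bit is set, so as a signed 32-bit value this is 0x8894783C − 2^32 = -2003535812.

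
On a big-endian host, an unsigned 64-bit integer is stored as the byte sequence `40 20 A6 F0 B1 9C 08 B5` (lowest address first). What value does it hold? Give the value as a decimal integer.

4620876770384283829

Big-endian stores the most-significant byte at the lowest address.
The bytes are already most-significant first: 0x4020A6F0B19C08B5.
0x4020A6F0B19C08B5 = 4620876770384283829.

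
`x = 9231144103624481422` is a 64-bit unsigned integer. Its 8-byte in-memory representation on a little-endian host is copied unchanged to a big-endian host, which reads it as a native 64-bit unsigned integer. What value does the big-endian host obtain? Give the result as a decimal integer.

9231144103624481422 in 64-bit hexadecimal is 0x801B9CA74EFA9A8E.
Stored little-endian, the bytes at ascending addresses are 8E 9A FA 4E A7 9C 1B 80.
Read back as big-endian, the last byte is least significant, giving 0x8E9AFA4EA79C1B80.
0x8E9AFA4EA79C1B80 = 10275800715525626752.

10275800715525626752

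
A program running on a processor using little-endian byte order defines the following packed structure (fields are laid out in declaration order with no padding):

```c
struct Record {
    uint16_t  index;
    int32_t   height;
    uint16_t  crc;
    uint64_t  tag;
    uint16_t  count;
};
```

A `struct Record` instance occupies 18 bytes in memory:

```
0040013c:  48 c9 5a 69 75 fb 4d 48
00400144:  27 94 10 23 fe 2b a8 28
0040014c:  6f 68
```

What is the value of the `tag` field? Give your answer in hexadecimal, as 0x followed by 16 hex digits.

`tag` follows `index` (2 B), `height` (4 B), `crc` (2 B), so it starts at offset 2 + 4 + 2 = 8 and occupies 8 bytes.
Bytes at offsets 8..15: 27 94 10 23 FE 2B A8 28.
In little-endian order the low byte comes first in memory.
Reassemble most-significant byte first: 28 A8 2B FE 23 10 94 27 → 0x28A82BFE23109427.

0x28A82BFE23109427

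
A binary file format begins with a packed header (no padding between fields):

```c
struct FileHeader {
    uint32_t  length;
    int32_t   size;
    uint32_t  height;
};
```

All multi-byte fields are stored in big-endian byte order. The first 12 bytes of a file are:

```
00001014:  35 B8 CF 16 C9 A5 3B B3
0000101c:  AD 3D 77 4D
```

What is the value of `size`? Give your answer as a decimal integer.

`size` follows `length` (4 bytes), so it starts at byte offset 4 and occupies 4 bytes.
Bytes at offsets 4..7: C9 A5 3B B3.
In big-endian order the high byte comes first in memory.
The bytes are already most-significant first: 0xC9A53BB3.
Top bit is set, so as a signed 32-bit value this is 0xC9A53BB3 − 2^32 = -911918157.

-911918157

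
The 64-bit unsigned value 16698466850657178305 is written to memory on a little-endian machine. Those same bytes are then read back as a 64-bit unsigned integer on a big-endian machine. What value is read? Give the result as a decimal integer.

16698466850657178305 in 64-bit hexadecimal is 0xE7BCDF20DF0E92C1.
Stored little-endian, the bytes at ascending addresses are C1 92 0E DF 20 DF BC E7.
Read back as big-endian, the last byte is least significant, giving 0xC1920EDF20DFBCE7.
0xC1920EDF20DFBCE7 = 13948227347411877095.

13948227347411877095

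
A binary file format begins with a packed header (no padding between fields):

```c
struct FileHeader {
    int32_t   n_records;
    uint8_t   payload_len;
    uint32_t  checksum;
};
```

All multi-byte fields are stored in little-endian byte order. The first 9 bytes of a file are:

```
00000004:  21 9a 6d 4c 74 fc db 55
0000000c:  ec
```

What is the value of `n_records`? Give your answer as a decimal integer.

1282251297

`n_records` is the first field, at byte offset 0, occupying 4 bytes.
Bytes at offsets 0..3: 21 9A 6D 4C.
Little-endian stores the least-significant byte at the lowest address.
Reassemble most-significant byte first: 4C 6D 9A 21 → 0x4C6D9A21.
0x4C6D9A21 = 1282251297.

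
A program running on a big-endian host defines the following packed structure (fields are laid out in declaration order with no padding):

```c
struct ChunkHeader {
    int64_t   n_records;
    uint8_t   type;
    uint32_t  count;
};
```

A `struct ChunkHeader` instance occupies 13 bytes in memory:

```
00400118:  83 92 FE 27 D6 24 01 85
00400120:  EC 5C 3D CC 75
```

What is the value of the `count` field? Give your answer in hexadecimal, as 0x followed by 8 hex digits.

`count` follows `n_records` (8 B), `type` (1 B), so it starts at offset 8 + 1 = 9 and occupies 4 bytes.
Bytes at offsets 9..12: 5C 3D CC 75.
Big-endian: lowest address holds the most-significant byte.
The bytes are already most-significant first: 0x5C3DCC75.

0x5C3DCC75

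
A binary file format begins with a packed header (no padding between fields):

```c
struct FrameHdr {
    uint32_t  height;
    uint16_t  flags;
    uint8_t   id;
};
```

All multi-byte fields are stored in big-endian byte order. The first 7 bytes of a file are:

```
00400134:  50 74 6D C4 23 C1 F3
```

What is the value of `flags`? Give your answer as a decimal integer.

9153

`flags` follows `height` (4 bytes), so it starts at byte offset 4 and occupies 2 bytes.
Bytes at offsets 4..5: 23 C1.
Big-endian: lowest address holds the most-significant byte.
The bytes are already most-significant first: 0x23C1.
0x23C1 = 9153.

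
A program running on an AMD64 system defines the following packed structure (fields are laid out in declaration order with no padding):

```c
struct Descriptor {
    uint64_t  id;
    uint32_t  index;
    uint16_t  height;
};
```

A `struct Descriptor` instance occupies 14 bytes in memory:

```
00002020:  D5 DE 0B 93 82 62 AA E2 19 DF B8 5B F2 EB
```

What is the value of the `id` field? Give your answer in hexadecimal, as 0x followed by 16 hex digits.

0xE2AA6282930BDED5

`id` is the first field, at byte offset 0, occupying 8 bytes.
Bytes at offsets 0..7: D5 DE 0B 93 82 62 AA E2.
In little-endian order the low byte comes first in memory.
Reassemble most-significant byte first: E2 AA 62 82 93 0B DE D5 → 0xE2AA6282930BDED5.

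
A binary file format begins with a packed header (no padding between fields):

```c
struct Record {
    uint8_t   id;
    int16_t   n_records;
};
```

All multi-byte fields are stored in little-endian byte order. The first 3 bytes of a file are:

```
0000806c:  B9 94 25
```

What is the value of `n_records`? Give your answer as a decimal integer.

9620

`n_records` follows `id` (1 byte), so it starts at byte offset 1 and occupies 2 bytes.
Bytes at offsets 1..2: 94 25.
Little-endian stores the least-significant byte at the lowest address.
Reassemble most-significant byte first: 25 94 → 0x2594.
0x2594 = 9620.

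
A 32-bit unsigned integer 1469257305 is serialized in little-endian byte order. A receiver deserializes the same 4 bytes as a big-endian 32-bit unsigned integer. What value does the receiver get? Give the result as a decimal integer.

1494651735

1469257305 in 32-bit hexadecimal is 0x57931659.
Stored little-endian, the bytes at ascending addresses are 59 16 93 57.
Read back as big-endian, the last byte is least significant, giving 0x59169357.
0x59169357 = 1494651735.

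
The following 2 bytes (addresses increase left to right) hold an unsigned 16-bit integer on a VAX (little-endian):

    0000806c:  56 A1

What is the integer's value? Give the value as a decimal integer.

Little-endian stores the least-significant byte at the lowest address.
Reassemble most-significant byte first: A1 56 → 0xA156.
0xA156 = 41302.

41302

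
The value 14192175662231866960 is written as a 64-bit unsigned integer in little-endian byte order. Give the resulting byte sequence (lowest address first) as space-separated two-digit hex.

14192175662231866960 in hexadecimal, padded to 64 bits, is 0xC4F4BC9249464E50.
Split into bytes (most-significant first): C4 F4 BC 92 49 46 4E 50.
Little-endian: lowest address holds the least-significant byte.
So at ascending addresses the bytes are 50 4E 46 49 92 BC F4 C4.

50 4E 46 49 92 BC F4 C4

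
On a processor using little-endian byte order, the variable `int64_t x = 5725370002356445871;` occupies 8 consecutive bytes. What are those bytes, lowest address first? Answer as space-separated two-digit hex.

AF 22 22 CE AE 99 74 4F

5725370002356445871 in hexadecimal, padded to 64 bits, is 0x4F7499AECE2222AF.
Split into bytes (most-significant first): 4F 74 99 AE CE 22 22 AF.
In little-endian order the low byte comes first in memory.
So at ascending addresses the bytes are AF 22 22 CE AE 99 74 4F.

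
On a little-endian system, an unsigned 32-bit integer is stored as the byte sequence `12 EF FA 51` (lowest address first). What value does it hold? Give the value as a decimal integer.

Little-endian stores the least-significant byte at the lowest address.
Reassemble most-significant byte first: 51 FA EF 12 → 0x51FAEF12.
0x51FAEF12 = 1375399698.

1375399698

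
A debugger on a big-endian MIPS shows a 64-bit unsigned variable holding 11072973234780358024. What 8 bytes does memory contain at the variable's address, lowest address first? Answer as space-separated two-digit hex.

99 AB 1A 7D 6A 7D C5 88

11072973234780358024 in hexadecimal, padded to 64 bits, is 0x99AB1A7D6A7DC588.
Split into bytes (most-significant first): 99 AB 1A 7D 6A 7D C5 88.
Big-endian stores the most-significant byte at the lowest address.
So the memory order matches the most-significant-first order: 99 AB 1A 7D 6A 7D C5 88.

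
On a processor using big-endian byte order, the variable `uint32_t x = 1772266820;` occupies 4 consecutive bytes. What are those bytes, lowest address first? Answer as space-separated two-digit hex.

69 A2 A5 44

1772266820 in hexadecimal, padded to 32 bits, is 0x69A2A544.
Split into bytes (most-significant first): 69 A2 A5 44.
Big-endian: lowest address holds the most-significant byte.
So the memory order matches the most-significant-first order: 69 A2 A5 44.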